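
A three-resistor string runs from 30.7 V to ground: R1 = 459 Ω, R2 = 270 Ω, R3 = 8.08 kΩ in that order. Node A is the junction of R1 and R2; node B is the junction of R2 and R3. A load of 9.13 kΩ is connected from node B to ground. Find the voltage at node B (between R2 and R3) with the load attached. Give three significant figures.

V ≈ 26.2 V

At node B, R3 is in parallel with the load: R3‖R_L = 4286 Ω.
Below node A the resistance is R2 + (R3‖R_L) = 4556 Ω, so V_A = 30.7 × 4556/5015 = 27.89 V.
Then V_B = V_A × (R3‖R_L)/(R2 + R3‖R_L) = 27.89 × 4286/4556 = 26.2 V.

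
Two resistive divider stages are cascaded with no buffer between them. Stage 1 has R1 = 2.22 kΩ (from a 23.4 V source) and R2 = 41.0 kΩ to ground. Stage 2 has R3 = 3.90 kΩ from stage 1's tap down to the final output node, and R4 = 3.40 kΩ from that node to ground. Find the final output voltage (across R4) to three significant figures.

Stage 2 presents R3+R4 = 7.300 kΩ as a load on stage 1's tap.
Stage 1's lower leg becomes R2‖(R3+R4) = 6.197 kΩ, so V_mid = 23.4 × 6.197/8.417 = 17.23 V.
Stage 2 is itself unloaded: V_out = V_mid × R4/(R3+R4) = 17.23 × 3.40/7.300 = 8.02 V.

V_out ≈ 8.02 V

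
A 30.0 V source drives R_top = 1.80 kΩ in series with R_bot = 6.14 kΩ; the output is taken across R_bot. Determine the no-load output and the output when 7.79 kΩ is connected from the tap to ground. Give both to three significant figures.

Open-circuit: V = 30.0 × 6.14/(1.80 + 6.14) = 23.2 V.
With the load, R_bot becomes R_bot‖R_L = 3.434 kΩ, so V = 30.0 × 3.434/5.234 = 19.7 V.

Unloaded: 23.2 V; loaded: 19.7 V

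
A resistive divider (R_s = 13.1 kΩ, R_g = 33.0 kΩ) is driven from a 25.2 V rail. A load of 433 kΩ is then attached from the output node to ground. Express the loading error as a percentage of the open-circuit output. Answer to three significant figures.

The divider's output (Thévenin) resistance is R_s‖R_g = 9.377 kΩ.
Fractional drop under load = R_th/(R_th + R_L) = 9.377 / (9.377 + 433) = 0.02120.
So the output falls by 2.12 %.

2.12 %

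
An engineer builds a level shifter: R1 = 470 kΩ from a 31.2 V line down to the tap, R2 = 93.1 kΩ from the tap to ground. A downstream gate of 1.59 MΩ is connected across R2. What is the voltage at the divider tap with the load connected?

The load sits in parallel with R2: R2‖R_L = (93.1 × 1590) / (93.1 + 1590) = 87.95 kΩ.
V_out = 31.2 × 87.95 / (470 + 87.95) = 31.2 × 87.95/558.0 = 4.92 V.

V_out ≈ 4.92 V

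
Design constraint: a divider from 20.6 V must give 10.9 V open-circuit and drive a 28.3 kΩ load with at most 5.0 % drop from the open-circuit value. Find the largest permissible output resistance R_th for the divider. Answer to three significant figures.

Loading drop = R_th/(R_th + R_L) ≤ 0.0500, so R_th ≤ R_L · ε/(1−ε) = 28.3 kΩ × 0.0500/0.9500 = 1.49 kΩ.

R_th ≤ 1.49 kΩ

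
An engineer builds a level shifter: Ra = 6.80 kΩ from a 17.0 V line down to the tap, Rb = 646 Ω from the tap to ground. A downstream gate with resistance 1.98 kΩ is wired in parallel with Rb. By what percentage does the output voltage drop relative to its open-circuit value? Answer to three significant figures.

The divider's output (Thévenin) resistance is Ra‖Rb = 590.0 Ω.
Fractional drop under load = R_th/(R_th + R_L) = 590.0 / (590.0 + 1980) = 0.2296.
So the output falls by 23.0 %.

23.0 %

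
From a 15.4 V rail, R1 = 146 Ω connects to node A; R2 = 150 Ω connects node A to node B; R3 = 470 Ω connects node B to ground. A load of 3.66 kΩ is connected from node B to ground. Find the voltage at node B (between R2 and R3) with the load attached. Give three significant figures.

V ≈ 9.00 V

At node B, R3 is in parallel with the load: R3‖R_L = 416.5 Ω.
Below node A the resistance is R2 + (R3‖R_L) = 566.5 Ω, so V_A = 15.4 × 566.5/712.5 = 12.24 V.
Then V_B = V_A × (R3‖R_L)/(R2 + R3‖R_L) = 12.24 × 416.5/566.5 = 9.00 V.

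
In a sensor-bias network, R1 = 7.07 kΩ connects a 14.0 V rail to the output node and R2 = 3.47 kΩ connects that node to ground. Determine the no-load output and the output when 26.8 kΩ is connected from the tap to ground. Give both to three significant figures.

Unloaded: 4.61 V; loaded: 4.24 V

Open-circuit: V = 14.0 × 3.47/(7.07 + 3.47) = 4.61 V.
With the load, R2 becomes R2‖R_L = 3.072 kΩ, so V = 14.0 × 3.072/10.14 = 4.24 V.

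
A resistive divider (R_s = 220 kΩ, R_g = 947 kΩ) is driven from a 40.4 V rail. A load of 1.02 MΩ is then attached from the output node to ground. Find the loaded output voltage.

The load sits in parallel with R_g: R_g‖R_L = (947 × 1020) / (947 + 1020) = 491.1 kΩ.
V_out = 40.4 × 491.1 / (220 + 491.1) = 40.4 × 491.1/711.1 = 27.9 V.
(Unloaded it would have been 32.8 V.)

V_out ≈ 27.9 V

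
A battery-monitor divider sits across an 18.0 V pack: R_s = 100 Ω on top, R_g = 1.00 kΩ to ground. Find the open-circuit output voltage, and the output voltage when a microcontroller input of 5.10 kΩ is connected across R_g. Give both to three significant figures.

Open-circuit: V = 18.0 × 1000/(100 + 1000) = 16.4 V.
With the load, R_g becomes R_g‖R_L = 836.1 Ω, so V = 18.0 × 836.1/936.1 = 16.1 V.

Unloaded: 16.4 V; loaded: 16.1 V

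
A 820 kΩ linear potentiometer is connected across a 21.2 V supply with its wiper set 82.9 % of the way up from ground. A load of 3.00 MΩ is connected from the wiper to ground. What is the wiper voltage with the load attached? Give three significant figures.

V ≈ 16.9 V

The wiper splits the pot into (1−α)R = 140.2 kΩ above and αR = 679.8 kΩ below.
Lower section ‖ load = 554.2 kΩ.
V_wiper = 21.2 × 554.2/(140.2 + 554.2) = 16.9 V.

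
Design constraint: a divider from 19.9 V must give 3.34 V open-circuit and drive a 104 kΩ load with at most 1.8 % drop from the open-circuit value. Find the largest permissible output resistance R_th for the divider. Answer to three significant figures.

Loading drop = R_th/(R_th + R_L) ≤ 0.0180, so R_th ≤ R_L · ε/(1−ε) = 104 kΩ × 0.0180/0.9820 = 1.91 kΩ.

R_th ≤ 1.91 kΩ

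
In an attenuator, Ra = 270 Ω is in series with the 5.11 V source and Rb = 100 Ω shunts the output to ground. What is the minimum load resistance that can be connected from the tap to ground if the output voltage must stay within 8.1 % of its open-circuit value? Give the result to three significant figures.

Output resistance R_th = Ra‖Rb = (270 × 100)/370.0 = 72.97 Ω.
The fractional drop is R_th/(R_th + R_L); requiring this ≤ 0.0810 gives R_L ≥ R_th(1/0.0810 − 1) = 72.97 × 11.35 = 828 Ω.

R_L(min) ≈ 828 Ω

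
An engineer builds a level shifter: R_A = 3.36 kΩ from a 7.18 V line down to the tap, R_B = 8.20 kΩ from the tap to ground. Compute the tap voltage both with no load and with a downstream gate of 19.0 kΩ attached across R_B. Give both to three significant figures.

Open-circuit: V = 7.18 × 8.20/(3.36 + 8.20) = 5.09 V.
With the load, R_B becomes R_B‖R_L = 5.728 kΩ, so V = 7.18 × 5.728/9.088 = 4.53 V.

Unloaded: 5.09 V; loaded: 4.53 V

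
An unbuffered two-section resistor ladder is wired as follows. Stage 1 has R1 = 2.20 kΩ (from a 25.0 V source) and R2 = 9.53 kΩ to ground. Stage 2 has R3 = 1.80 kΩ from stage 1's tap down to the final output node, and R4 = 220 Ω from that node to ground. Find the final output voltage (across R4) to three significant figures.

Stage 2 presents R3+R4 = 2020 Ω as a load on stage 1's tap.
Stage 1's lower leg becomes R2‖(R3+R4) = 1667 Ω, so V_mid = 25.0 × 1667/3867 = 10.78 V.
Stage 2 is itself unloaded: V_out = V_mid × R4/(R3+R4) = 10.78 × 220/2020 = 1.17 V.

V_out ≈ 1.17 V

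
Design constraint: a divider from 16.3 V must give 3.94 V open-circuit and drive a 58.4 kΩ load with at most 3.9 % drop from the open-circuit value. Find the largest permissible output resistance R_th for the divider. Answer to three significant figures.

Loading drop = R_th/(R_th + R_L) ≤ 0.0390, so R_th ≤ R_L · ε/(1−ε) = 58.4 kΩ × 0.0390/0.9610 = 2.37 kΩ.
(Any R1, R2 with R2/(R1+R2) = 0.242 and R1‖R2 ≤ 2.37 kΩ will meet the spec.)

R_th ≤ 2.37 kΩ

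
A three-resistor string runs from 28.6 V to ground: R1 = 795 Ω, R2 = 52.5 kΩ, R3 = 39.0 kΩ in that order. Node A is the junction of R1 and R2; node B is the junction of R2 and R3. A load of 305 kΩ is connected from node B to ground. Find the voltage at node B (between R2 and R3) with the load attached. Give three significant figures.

V ≈ 11.3 V

At node B, R3 is in parallel with the load: R3‖R_L = 34580 Ω.
Below node A the resistance is R2 + (R3‖R_L) = 87080 Ω, so V_A = 28.6 × 87080/87870 = 28.34 V.
Then V_B = V_A × (R3‖R_L)/(R2 + R3‖R_L) = 28.34 × 34580/87080 = 11.3 V.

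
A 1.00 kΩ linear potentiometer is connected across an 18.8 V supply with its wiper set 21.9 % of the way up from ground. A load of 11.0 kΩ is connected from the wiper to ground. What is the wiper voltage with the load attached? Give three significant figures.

The wiper splits the pot into (1−α)R = 781.0 Ω above and αR = 219.0 Ω below.
Lower section ‖ load = 214.7 Ω.
V_wiper = 18.8 × 214.7/(781.0 + 214.7) = 4.05 V.

V ≈ 4.05 V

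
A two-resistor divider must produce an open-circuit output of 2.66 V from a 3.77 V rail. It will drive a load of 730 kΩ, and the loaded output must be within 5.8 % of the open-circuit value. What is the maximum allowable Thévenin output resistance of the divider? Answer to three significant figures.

Loading drop = R_th/(R_th + R_L) ≤ 0.0580, so R_th ≤ R_L · ε/(1−ε) = 730 kΩ × 0.0580/0.9420 = 44.9 kΩ.
(Any R1, R2 with R2/(R1+R2) = 0.706 and R1‖R2 ≤ 44.9 kΩ will meet the spec.)

R_th ≤ 44.9 kΩ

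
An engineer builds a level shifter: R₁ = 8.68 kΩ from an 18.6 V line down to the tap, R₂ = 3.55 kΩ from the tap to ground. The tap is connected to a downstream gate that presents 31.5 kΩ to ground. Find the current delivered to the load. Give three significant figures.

R₂‖R_L = 3.190 kΩ; V_out = 18.6 × 3.190/11.87 = 4.999 V.
I_L = V_out / R_L = 4.999 / 31.5 kΩ = 0.159 mA.

I_L ≈ 0.159 mA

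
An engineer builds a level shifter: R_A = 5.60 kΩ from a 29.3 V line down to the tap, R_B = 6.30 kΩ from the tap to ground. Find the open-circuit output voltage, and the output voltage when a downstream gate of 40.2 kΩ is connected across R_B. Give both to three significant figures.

Open-circuit: V = 29.3 × 6.30/(5.60 + 6.30) = 15.5 V.
With the load, R_B becomes R_B‖R_L = 5.446 kΩ, so V = 29.3 × 5.446/11.05 = 14.4 V.

Unloaded: 15.5 V; loaded: 14.4 V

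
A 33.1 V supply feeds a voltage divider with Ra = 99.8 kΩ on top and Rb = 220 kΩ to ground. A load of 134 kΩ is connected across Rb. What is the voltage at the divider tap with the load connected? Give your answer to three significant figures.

The load sits in parallel with Rb: Rb‖R_L = (220 × 134) / (220 + 134) = 83.28 kΩ.
V_out = 33.1 × 83.28 / (99.8 + 83.28) = 33.1 × 83.28/183.1 = 15.1 V.
(Unloaded it would have been 22.8 V.)

V_out ≈ 15.1 V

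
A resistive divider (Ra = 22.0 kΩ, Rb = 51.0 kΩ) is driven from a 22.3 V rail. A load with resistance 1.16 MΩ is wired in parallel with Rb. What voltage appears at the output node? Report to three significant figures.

V_out ≈ 15.4 V

The load sits in parallel with Rb: Rb‖R_L = (51.0 × 1160) / (51.0 + 1160) = 48.85 kΩ.
V_out = 22.3 × 48.85 / (22.0 + 48.85) = 22.3 × 48.85/70.85 = 15.4 V.
(Unloaded it would have been 15.6 V.)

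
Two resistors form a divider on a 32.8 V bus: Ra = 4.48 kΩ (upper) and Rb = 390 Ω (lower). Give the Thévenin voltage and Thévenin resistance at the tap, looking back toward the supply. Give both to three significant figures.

V_th is the open-circuit tap voltage: 32.8 × 390/(4480 + 390) = 2.63 V.
With the supply zeroed, Ra and Rb appear in parallel from the tap: R_th = Ra‖Rb = (4480 × 390)/4870 = 359 Ω.

V_th = 2.63 V, R_th = 359 Ω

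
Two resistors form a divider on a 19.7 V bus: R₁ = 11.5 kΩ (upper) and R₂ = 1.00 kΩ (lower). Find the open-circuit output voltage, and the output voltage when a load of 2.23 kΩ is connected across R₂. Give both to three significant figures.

Unloaded: 1.58 V; loaded: 1.12 V

Open-circuit: V = 19.7 × 1.00/(11.5 + 1.00) = 1.58 V.
With the load, R₂ becomes R₂‖R_L = 0.6904 kΩ, so V = 19.7 × 0.6904/12.19 = 1.12 V.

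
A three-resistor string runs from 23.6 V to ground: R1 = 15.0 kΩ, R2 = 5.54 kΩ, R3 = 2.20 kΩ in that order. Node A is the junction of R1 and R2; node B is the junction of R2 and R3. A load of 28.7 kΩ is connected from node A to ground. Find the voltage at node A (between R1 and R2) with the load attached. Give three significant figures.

V ≈ 6.82 V

Below node A the series string R2+R3 = 7.740 kΩ sits in parallel with the 28.7 kΩ load: 6.096 kΩ.
V_A = 23.6 × 6.096/(15.0 + 6.096) = 6.82 V.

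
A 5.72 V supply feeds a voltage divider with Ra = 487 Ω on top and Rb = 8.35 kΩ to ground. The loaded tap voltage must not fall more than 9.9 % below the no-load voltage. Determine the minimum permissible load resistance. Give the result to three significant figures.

Output resistance R_th = Ra‖Rb = (487 × 8350)/8837 = 460.2 Ω.
The fractional drop is R_th/(R_th + R_L); requiring this ≤ 0.0990 gives R_L ≥ R_th(1/0.0990 − 1) = 460.2 × 9.101 = 4.19 kΩ.

R_L(min) ≈ 4.19 kΩ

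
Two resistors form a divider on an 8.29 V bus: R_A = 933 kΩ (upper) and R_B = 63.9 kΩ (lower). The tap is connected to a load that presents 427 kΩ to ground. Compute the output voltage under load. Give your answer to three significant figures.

The load sits in parallel with R_B: R_B‖R_L = (63.9 × 427) / (63.9 + 427) = 55.58 kΩ.
V_out = 8.29 × 55.58 / (933 + 55.58) = 8.29 × 55.58/988.6 = 0.466 V.

V_out ≈ 0.466 V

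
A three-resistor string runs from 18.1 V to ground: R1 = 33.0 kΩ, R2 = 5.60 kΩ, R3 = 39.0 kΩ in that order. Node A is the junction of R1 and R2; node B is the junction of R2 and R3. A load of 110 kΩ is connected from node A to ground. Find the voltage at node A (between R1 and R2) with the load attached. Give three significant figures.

V ≈ 8.87 V

Below node A the series string R2+R3 = 44.60 kΩ sits in parallel with the 110 kΩ load: 31.73 kΩ.
V_A = 18.1 × 31.73/(33.0 + 31.73) = 8.87 V.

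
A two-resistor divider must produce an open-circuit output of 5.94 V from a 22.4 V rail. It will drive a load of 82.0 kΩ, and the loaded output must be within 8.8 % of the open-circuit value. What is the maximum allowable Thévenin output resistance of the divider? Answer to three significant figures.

Loading drop = R_th/(R_th + R_L) ≤ 0.0880, so R_th ≤ R_L · ε/(1−ε) = 82.0 kΩ × 0.0880/0.9120 = 7.91 kΩ.

R_th ≤ 7.91 kΩ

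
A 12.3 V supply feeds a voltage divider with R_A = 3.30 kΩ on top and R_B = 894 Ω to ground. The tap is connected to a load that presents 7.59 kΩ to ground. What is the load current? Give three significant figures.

I_L ≈ 0.316 mA

R_B‖R_L = 799.8 Ω; V_out = 12.3 × 799.8/4100 = 2.400 V.
I_L = V_out / R_L = 2.400 / 7.59 kΩ = 0.316 mA.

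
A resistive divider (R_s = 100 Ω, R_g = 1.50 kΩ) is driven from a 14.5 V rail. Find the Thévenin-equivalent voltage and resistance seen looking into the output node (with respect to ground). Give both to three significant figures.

V_th = 13.6 V, R_th = 93.8 Ω

V_th is the open-circuit tap voltage: 14.5 × 1500/(100 + 1500) = 13.6 V.
With the supply zeroed, R_s and R_g appear in parallel from the tap: R_th = R_s‖R_g = (100 × 1500)/1600 = 93.8 Ω.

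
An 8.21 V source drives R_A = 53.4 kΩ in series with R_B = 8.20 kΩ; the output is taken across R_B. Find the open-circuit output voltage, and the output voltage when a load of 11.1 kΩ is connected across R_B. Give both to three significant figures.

Open-circuit: V = 8.21 × 8.20/(53.4 + 8.20) = 1.09 V.
With the load, R_B becomes R_B‖R_L = 4.716 kΩ, so V = 8.21 × 4.716/58.12 = 0.666 V.

Unloaded: 1.09 V; loaded: 0.666 V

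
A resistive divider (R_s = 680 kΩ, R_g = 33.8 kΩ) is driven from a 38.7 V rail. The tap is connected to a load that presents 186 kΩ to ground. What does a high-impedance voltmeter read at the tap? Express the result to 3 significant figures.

V_out ≈ 1.56 V

The load sits in parallel with R_g: R_g‖R_L = (33.8 × 186) / (33.8 + 186) = 28.60 kΩ.
V_out = 38.7 × 28.60 / (680 + 28.60) = 38.7 × 28.60/708.6 = 1.56 V.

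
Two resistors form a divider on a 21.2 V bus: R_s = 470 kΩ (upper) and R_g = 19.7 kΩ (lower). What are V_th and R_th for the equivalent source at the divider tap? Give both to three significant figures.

V_th is the open-circuit tap voltage: 21.2 × 19.7/(470 + 19.7) = 0.853 V.
With the supply zeroed, R_s and R_g appear in parallel from the tap: R_th = R_s‖R_g = (470 × 19.7)/489.7 = 18.9 kΩ.

V_th = 0.853 V, R_th = 18.9 kΩ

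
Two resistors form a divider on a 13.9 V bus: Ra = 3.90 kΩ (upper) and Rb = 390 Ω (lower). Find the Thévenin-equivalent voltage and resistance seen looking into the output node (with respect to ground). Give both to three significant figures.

V_th is the open-circuit tap voltage: 13.9 × 390/(3900 + 390) = 1.26 V.
With the supply zeroed, Ra and Rb appear in parallel from the tap: R_th = Ra‖Rb = (3900 × 390)/4290 = 355 Ω.

V_th = 1.26 V, R_th = 355 Ω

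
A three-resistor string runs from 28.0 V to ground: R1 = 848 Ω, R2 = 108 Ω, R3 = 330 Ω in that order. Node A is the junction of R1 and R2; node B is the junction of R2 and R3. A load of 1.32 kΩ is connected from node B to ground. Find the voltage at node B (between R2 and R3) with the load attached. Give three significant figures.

V ≈ 6.06 V

At node B, R3 is in parallel with the load: R3‖R_L = 264.0 Ω.
Below node A the resistance is R2 + (R3‖R_L) = 372.0 Ω, so V_A = 28.0 × 372.0/1220 = 8.538 V.
Then V_B = V_A × (R3‖R_L)/(R2 + R3‖R_L) = 8.538 × 264.0/372.0 = 6.06 V.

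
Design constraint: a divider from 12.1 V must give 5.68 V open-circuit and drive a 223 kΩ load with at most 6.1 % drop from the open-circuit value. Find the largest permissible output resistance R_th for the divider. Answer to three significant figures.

R_th ≤ 14.5 kΩ

Loading drop = R_th/(R_th + R_L) ≤ 0.0610, so R_th ≤ R_L · ε/(1−ε) = 223 kΩ × 0.0610/0.9390 = 14.5 kΩ.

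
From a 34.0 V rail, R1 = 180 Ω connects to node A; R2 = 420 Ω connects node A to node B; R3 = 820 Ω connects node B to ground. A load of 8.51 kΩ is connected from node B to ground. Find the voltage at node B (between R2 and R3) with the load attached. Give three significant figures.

At node B, R3 is in parallel with the load: R3‖R_L = 747.9 Ω.
Below node A the resistance is R2 + (R3‖R_L) = 1168 Ω, so V_A = 34.0 × 1168/1348 = 29.46 V.
Then V_B = V_A × (R3‖R_L)/(R2 + R3‖R_L) = 29.46 × 747.9/1168 = 18.9 V.

V ≈ 18.9 V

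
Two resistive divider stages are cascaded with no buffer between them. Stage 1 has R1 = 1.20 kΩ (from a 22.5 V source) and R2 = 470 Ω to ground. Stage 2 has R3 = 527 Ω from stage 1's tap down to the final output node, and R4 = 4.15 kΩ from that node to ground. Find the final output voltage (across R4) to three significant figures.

Stage 2 presents R3+R4 = 4677 Ω as a load on stage 1's tap.
Stage 1's lower leg becomes R2‖(R3+R4) = 427.1 Ω, so V_mid = 22.5 × 427.1/1627 = 5.906 V.
Stage 2 is itself unloaded: V_out = V_mid × R4/(R3+R4) = 5.906 × 4150/4677 = 5.24 V.

V_out ≈ 5.24 V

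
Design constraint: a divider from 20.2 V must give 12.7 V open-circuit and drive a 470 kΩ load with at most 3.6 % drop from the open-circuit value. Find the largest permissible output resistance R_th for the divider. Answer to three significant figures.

R_th ≤ 17.6 kΩ

Loading drop = R_th/(R_th + R_L) ≤ 0.0360, so R_th ≤ R_L · ε/(1−ε) = 470 kΩ × 0.0360/0.9640 = 17.6 kΩ.
(Any R1, R2 with R2/(R1+R2) = 0.629 and R1‖R2 ≤ 17.6 kΩ will meet the spec.)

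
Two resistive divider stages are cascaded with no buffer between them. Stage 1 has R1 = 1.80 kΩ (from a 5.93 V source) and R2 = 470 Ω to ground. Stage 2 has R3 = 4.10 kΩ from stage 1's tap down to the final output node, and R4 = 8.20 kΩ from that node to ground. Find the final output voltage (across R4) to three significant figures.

V_out ≈ 0.794 V

Stage 2 presents R3+R4 = 12300 Ω as a load on stage 1's tap.
Stage 1's lower leg becomes R2‖(R3+R4) = 452.7 Ω, so V_mid = 5.93 × 452.7/2253 = 1.192 V.
Stage 2 is itself unloaded: V_out = V_mid × R4/(R3+R4) = 1.192 × 8200/12300 = 0.794 V.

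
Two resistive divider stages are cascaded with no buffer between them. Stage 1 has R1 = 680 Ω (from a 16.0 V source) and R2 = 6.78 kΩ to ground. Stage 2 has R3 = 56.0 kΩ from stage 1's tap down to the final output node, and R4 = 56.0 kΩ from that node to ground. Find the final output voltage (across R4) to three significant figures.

Stage 2 presents R3+R4 = 112000 Ω as a load on stage 1's tap.
Stage 1's lower leg becomes R2‖(R3+R4) = 6393 Ω, so V_mid = 16.0 × 6393/7073 = 14.46 V.
Stage 2 is itself unloaded: V_out = V_mid × R4/(R3+R4) = 14.46 × 56000/112000 = 7.23 V.

V_out ≈ 7.23 V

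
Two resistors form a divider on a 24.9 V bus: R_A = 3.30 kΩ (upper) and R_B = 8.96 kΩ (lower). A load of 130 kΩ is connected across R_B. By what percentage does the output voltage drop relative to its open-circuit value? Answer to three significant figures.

1.82 %

The divider's output (Thévenin) resistance is R_A‖R_B = 2.412 kΩ.
Fractional drop under load = R_th/(R_th + R_L) = 2.412 / (2.412 + 130) = 0.01821.
So the output falls by 1.82 %.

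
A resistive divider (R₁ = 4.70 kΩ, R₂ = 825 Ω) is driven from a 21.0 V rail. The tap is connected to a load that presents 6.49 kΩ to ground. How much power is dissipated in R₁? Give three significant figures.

Total resistance from the source is R₁ + (R₂‖R_L) = 5432 Ω, so I = 21.0/5432 Ω = 3.866 mA.
P = I²·R₁ = (3.866 mA)² × 4.70 kΩ = 70.2 mW.

P ≈ 70.2 mW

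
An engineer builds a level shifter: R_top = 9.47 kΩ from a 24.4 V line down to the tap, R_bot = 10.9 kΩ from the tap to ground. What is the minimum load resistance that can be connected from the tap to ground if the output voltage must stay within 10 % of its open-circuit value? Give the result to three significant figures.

R_L(min) ≈ 45.6 kΩ

Output resistance R_th = R_top‖R_bot = (9.47 × 10.9)/20.37 = 5.067 kΩ.
The fractional drop is R_th/(R_th + R_L); requiring this ≤ 0.100 gives R_L ≥ R_th(1/0.100 − 1) = 5.067 × 9.000 = 45.6 kΩ.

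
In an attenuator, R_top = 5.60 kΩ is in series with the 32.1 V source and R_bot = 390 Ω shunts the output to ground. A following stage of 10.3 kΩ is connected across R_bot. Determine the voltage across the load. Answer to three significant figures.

The load sits in parallel with R_bot: R_bot‖R_L = (390 × 10300) / (390 + 10300) = 375.8 Ω.
V_out = 32.1 × 375.8 / (5600 + 375.8) = 32.1 × 375.8/5976 = 2.02 V.

V_out ≈ 2.02 V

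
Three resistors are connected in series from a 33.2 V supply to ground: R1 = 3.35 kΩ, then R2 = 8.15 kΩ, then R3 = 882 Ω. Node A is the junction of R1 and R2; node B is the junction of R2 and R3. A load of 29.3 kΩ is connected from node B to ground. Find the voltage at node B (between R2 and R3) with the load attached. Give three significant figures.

V ≈ 2.30 V

At node B, R3 is in parallel with the load: R3‖R_L = 856.2 Ω.
Below node A the resistance is R2 + (R3‖R_L) = 9006 Ω, so V_A = 33.2 × 9006/12360 = 24.20 V.
Then V_B = V_A × (R3‖R_L)/(R2 + R3‖R_L) = 24.20 × 856.2/9006 = 2.30 V.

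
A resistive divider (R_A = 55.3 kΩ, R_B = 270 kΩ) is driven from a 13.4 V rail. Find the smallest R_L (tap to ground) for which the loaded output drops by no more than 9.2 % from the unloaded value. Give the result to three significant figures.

R_L(min) ≈ 453 kΩ

Output resistance R_th = R_A‖R_B = (55.3 × 270)/325.3 = 45.90 kΩ.
The fractional drop is R_th/(R_th + R_L); requiring this ≤ 0.0920 gives R_L ≥ R_th(1/0.0920 − 1) = 45.90 × 9.870 = 453 kΩ.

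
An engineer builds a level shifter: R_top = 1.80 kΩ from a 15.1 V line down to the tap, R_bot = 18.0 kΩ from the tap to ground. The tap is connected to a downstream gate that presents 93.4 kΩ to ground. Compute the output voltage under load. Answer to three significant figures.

V_out ≈ 13.5 V

The load sits in parallel with R_bot: R_bot‖R_L = (18.0 × 93.4) / (18.0 + 93.4) = 15.09 kΩ.
V_out = 15.1 × 15.09 / (1.80 + 15.09) = 15.1 × 15.09/16.89 = 13.5 V.
(Unloaded it would have been 13.7 V.)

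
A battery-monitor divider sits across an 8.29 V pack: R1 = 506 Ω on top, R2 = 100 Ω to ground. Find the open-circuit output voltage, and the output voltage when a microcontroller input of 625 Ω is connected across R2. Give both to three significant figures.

Open-circuit: V = 8.29 × 100/(506 + 100) = 1.37 V.
With the load, R2 becomes R2‖R_L = 86.21 Ω, so V = 8.29 × 86.21/592.2 = 1.21 V.

Unloaded: 1.37 V; loaded: 1.21 V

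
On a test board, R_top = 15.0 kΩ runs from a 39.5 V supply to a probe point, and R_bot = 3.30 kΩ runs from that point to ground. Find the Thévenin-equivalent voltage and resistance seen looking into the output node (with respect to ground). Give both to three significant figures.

V_th is the open-circuit tap voltage: 39.5 × 3.30/(15.0 + 3.30) = 7.12 V.
With the supply zeroed, R_top and R_bot appear in parallel from the tap: R_th = R_top‖R_bot = (15.0 × 3.30)/18.30 = 2.70 kΩ.

V_th = 7.12 V, R_th = 2.70 kΩ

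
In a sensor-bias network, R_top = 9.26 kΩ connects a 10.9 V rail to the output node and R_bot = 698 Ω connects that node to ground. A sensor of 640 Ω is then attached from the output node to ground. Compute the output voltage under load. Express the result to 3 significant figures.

V_out ≈ 0.379 V

The load sits in parallel with R_bot: R_bot‖R_L = (698 × 640) / (698 + 640) = 333.9 Ω.
V_out = 10.9 × 333.9 / (9260 + 333.9) = 10.9 × 333.9/9594 = 0.379 V.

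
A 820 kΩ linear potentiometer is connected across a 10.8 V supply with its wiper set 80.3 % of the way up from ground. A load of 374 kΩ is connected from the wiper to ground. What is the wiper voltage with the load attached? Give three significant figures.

V ≈ 6.44 V

The wiper splits the pot into (1−α)R = 161.5 kΩ above and αR = 658.5 kΩ below.
Lower section ‖ load = 238.5 kΩ.
V_wiper = 10.8 × 238.5/(161.5 + 238.5) = 6.44 V.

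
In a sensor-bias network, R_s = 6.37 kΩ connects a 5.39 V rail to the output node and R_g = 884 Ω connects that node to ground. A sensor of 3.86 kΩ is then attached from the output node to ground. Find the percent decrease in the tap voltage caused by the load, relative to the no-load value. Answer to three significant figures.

The divider's output (Thévenin) resistance is R_s‖R_g = 776.3 Ω.
Fractional drop under load = R_th/(R_th + R_L) = 776.3 / (776.3 + 3860) = 0.1674.
So the output falls by 16.7 %.

16.7 %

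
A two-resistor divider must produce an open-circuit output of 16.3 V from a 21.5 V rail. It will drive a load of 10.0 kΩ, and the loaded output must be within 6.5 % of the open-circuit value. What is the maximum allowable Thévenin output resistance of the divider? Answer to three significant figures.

R_th ≤ 695 Ω

Loading drop = R_th/(R_th + R_L) ≤ 0.0650, so R_th ≤ R_L · ε/(1−ε) = 10.0 kΩ × 0.0650/0.9350 = 695 Ω.
(Any R1, R2 with R2/(R1+R2) = 0.758 and R1‖R2 ≤ 695 Ω will meet the spec.)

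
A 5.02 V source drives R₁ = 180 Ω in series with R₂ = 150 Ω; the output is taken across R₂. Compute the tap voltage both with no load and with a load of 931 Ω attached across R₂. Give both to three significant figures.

Unloaded: 2.28 V; loaded: 2.10 V

Open-circuit: V = 5.02 × 150/(180 + 150) = 2.28 V.
With the load, R₂ becomes R₂‖R_L = 129.2 Ω, so V = 5.02 × 129.2/309.2 = 2.10 V.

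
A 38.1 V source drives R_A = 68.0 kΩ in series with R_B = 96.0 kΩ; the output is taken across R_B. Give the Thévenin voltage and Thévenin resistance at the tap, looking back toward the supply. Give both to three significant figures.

V_th = 22.3 V, R_th = 39.8 kΩ

V_th is the open-circuit tap voltage: 38.1 × 96.0/(68.0 + 96.0) = 22.3 V.
With the supply zeroed, R_A and R_B appear in parallel from the tap: R_th = R_A‖R_B = (68.0 × 96.0)/164.0 = 39.8 kΩ.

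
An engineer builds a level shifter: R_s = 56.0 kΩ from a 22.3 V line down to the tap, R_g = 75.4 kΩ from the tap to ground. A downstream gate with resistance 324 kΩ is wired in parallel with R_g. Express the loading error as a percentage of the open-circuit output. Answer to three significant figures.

The divider's output (Thévenin) resistance is R_s‖R_g = 32.13 kΩ.
Fractional drop under load = R_th/(R_th + R_L) = 32.13 / (32.13 + 324) = 0.09023.
So the output falls by 9.02 %.

9.02 %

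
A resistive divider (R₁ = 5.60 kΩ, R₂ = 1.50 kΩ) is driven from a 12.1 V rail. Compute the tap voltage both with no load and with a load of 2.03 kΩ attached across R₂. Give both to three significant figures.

Open-circuit: V = 12.1 × 1.50/(5.60 + 1.50) = 2.56 V.
With the load, R₂ becomes R₂‖R_L = 0.8626 kΩ, so V = 12.1 × 0.8626/6.463 = 1.62 V.

Unloaded: 2.56 V; loaded: 1.62 V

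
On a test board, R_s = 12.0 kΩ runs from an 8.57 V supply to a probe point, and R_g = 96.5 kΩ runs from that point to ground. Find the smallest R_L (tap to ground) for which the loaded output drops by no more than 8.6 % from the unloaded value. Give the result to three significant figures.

Output resistance R_th = R_s‖R_g = (12.0 × 96.5)/108.5 = 10.67 kΩ.
The fractional drop is R_th/(R_th + R_L); requiring this ≤ 0.0860 gives R_L ≥ R_th(1/0.0860 − 1) = 10.67 × 10.63 = 113 kΩ.

R_L(min) ≈ 113 kΩ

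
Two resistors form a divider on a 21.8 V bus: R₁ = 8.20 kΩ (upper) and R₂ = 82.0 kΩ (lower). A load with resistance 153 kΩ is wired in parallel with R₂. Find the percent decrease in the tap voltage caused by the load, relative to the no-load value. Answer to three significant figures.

4.65 %

The divider's output (Thévenin) resistance is R₁‖R₂ = 7.455 kΩ.
Fractional drop under load = R_th/(R_th + R_L) = 7.455 / (7.455 + 153) = 0.04646.
So the output falls by 4.65 %.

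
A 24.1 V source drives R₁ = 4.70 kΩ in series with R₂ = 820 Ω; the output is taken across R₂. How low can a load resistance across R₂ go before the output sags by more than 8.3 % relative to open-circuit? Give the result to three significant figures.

Output resistance R_th = R₁‖R₂ = (4700 × 820)/5520 = 698.2 Ω.
The fractional drop is R_th/(R_th + R_L); requiring this ≤ 0.0830 gives R_L ≥ R_th(1/0.0830 − 1) = 698.2 × 11.05 = 7.71 kΩ.

R_L(min) ≈ 7.71 kΩ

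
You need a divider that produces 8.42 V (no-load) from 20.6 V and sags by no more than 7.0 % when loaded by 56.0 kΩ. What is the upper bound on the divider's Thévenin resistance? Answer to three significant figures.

R_th ≤ 4.22 kΩ

Loading drop = R_th/(R_th + R_L) ≤ 0.0700, so R_th ≤ R_L · ε/(1−ε) = 56.0 kΩ × 0.0700/0.9300 = 4.22 kΩ.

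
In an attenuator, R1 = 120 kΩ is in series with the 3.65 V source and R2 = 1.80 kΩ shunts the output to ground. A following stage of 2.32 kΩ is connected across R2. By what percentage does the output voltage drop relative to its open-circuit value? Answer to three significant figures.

Unloaded V = 3.65 × 1.80/121.8 = 0.05394 V.
Loaded: R2‖R_L = 1.014 kΩ, giving V = 3.65 × 1.014/121.0 = 0.03057 V.
Drop = (0.05394 − 0.03057) / 0.05394 = 43.3 %.

43.3 %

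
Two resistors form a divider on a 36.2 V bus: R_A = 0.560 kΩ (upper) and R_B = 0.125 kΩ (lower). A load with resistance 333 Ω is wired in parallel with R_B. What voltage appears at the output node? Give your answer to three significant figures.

V_out ≈ 5.05 V

The load sits in parallel with R_B: R_B‖R_L = (125 × 333) / (125 + 333) = 90.88 Ω.
V_out = 36.2 × 90.88 / (560 + 90.88) = 36.2 × 90.88/650.9 = 5.05 V.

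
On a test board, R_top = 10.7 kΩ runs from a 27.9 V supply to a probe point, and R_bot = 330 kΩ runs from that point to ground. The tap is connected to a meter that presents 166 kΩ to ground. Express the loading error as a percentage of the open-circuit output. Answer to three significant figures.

5.88 %

The divider's output (Thévenin) resistance is R_top‖R_bot = 10.36 kΩ.
Fractional drop under load = R_th/(R_th + R_L) = 10.36 / (10.36 + 166) = 0.05876.
So the output falls by 5.88 %.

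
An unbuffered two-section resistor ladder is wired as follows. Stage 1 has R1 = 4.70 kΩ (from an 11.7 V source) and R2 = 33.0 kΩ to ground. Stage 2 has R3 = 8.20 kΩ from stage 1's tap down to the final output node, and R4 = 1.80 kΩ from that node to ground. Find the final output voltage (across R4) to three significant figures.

Stage 2 presents R3+R4 = 10.00 kΩ as a load on stage 1's tap.
Stage 1's lower leg becomes R2‖(R3+R4) = 7.674 kΩ, so V_mid = 11.7 × 7.674/12.37 = 7.256 V.
Stage 2 is itself unloaded: V_out = V_mid × R4/(R3+R4) = 7.256 × 1.80/10.00 = 1.31 V.

V_out ≈ 1.31 V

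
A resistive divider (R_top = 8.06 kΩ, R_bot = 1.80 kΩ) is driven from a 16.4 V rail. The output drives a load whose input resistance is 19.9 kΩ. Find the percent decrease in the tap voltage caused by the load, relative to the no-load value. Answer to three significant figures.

The divider's output (Thévenin) resistance is R_top‖R_bot = 1.471 kΩ.
Fractional drop under load = R_th/(R_th + R_L) = 1.471 / (1.471 + 19.9) = 0.06885.
So the output falls by 6.88 %.

6.88 %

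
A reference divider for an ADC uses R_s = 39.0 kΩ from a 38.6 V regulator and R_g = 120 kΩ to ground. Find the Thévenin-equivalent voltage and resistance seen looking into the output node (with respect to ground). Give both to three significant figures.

V_th = 29.1 V, R_th = 29.4 kΩ

V_th is the open-circuit tap voltage: 38.6 × 120/(39.0 + 120) = 29.1 V.
With the supply zeroed, R_s and R_g appear in parallel from the tap: R_th = R_s‖R_g = (39.0 × 120)/159.0 = 29.4 kΩ.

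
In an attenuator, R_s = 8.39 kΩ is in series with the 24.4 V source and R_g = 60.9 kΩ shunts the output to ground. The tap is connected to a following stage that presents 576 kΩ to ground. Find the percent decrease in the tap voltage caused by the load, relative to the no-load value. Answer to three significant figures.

The divider's output (Thévenin) resistance is R_s‖R_g = 7.374 kΩ.
Fractional drop under load = R_th/(R_th + R_L) = 7.374 / (7.374 + 576) = 0.01264.
So the output falls by 1.26 %.

1.26 %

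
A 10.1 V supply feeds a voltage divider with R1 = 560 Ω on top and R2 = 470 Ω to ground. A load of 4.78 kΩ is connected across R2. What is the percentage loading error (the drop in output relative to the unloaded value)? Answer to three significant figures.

The divider's output (Thévenin) resistance is R1‖R2 = 255.5 Ω.
Fractional drop under load = R_th/(R_th + R_L) = 255.5 / (255.5 + 4780) = 0.05075.
So the output falls by 5.07 %.

5.07 %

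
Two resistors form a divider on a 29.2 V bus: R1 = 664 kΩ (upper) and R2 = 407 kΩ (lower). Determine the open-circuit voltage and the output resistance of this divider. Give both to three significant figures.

V_th is the open-circuit tap voltage: 29.2 × 407/(664 + 407) = 11.1 V.
With the supply zeroed, R1 and R2 appear in parallel from the tap: R_th = R1‖R2 = (664 × 407)/1071 = 252 kΩ.

V_th = 11.1 V, R_th = 252 kΩ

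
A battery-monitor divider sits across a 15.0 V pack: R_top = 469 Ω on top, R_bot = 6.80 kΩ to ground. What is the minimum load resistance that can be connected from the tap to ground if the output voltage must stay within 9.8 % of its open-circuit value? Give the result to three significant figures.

Output resistance R_th = R_top‖R_bot = (469 × 6800)/7269 = 438.7 Ω.
The fractional drop is R_th/(R_th + R_L); requiring this ≤ 0.0980 gives R_L ≥ R_th(1/0.0980 − 1) = 438.7 × 9.204 = 4.04 kΩ.

R_L(min) ≈ 4.04 kΩ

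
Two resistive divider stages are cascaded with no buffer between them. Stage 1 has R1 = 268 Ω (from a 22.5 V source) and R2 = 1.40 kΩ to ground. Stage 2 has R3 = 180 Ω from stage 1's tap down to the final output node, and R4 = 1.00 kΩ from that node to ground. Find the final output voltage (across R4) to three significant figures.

V_out ≈ 13.4 V

Stage 2 presents R3+R4 = 1180 Ω as a load on stage 1's tap.
Stage 1's lower leg becomes R2‖(R3+R4) = 640.3 Ω, so V_mid = 22.5 × 640.3/908.3 = 15.86 V.
Stage 2 is itself unloaded: V_out = V_mid × R4/(R3+R4) = 15.86 × 1000/1180 = 13.4 V.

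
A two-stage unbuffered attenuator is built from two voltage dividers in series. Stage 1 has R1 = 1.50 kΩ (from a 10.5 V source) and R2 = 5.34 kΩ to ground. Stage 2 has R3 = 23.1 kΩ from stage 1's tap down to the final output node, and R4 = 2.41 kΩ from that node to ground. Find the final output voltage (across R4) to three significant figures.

V_out ≈ 0.740 V

Stage 2 presents R3+R4 = 25.51 kΩ as a load on stage 1's tap.
Stage 1's lower leg becomes R2‖(R3+R4) = 4.416 kΩ, so V_mid = 10.5 × 4.416/5.916 = 7.838 V.
Stage 2 is itself unloaded: V_out = V_mid × R4/(R3+R4) = 7.838 × 2.41/25.51 = 0.740 V.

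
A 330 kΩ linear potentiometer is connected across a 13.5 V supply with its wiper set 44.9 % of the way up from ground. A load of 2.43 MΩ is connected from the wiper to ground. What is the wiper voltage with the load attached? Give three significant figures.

V ≈ 5.86 V

The wiper splits the pot into (1−α)R = 181.8 kΩ above and αR = 148.2 kΩ below.
Lower section ‖ load = 139.7 kΩ.
V_wiper = 13.5 × 139.7/(181.8 + 139.7) = 5.86 V.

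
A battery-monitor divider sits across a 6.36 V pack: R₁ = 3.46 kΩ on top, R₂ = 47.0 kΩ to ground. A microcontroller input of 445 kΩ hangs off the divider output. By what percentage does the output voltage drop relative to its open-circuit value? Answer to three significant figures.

The divider's output (Thévenin) resistance is R₁‖R₂ = 3.223 kΩ.
Fractional drop under load = R_th/(R_th + R_L) = 3.223 / (3.223 + 445) = 0.007190.
So the output falls by 0.719 %.

0.719 %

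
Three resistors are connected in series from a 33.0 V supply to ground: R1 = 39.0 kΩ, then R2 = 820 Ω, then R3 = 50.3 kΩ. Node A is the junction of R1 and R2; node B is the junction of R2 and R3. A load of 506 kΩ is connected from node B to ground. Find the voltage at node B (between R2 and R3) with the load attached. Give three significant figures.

At node B, R3 is in parallel with the load: R3‖R_L = 45750 Ω.
Below node A the resistance is R2 + (R3‖R_L) = 46570 Ω, so V_A = 33.0 × 46570/85570 = 17.96 V.
Then V_B = V_A × (R3‖R_L)/(R2 + R3‖R_L) = 17.96 × 45750/46570 = 17.6 V.

V ≈ 17.6 V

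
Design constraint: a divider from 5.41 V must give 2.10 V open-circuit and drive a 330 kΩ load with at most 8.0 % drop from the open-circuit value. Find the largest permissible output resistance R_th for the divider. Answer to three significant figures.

R_th ≤ 28.7 kΩ

Loading drop = R_th/(R_th + R_L) ≤ 0.0800, so R_th ≤ R_L · ε/(1−ε) = 330 kΩ × 0.0800/0.9200 = 28.7 kΩ.
(Any R1, R2 with R2/(R1+R2) = 0.388 and R1‖R2 ≤ 28.7 kΩ will meet the spec.)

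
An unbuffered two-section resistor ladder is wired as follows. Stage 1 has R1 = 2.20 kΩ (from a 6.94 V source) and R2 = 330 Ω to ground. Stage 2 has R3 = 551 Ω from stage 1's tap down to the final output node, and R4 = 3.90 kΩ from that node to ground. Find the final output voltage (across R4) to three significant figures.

Stage 2 presents R3+R4 = 4451 Ω as a load on stage 1's tap.
Stage 1's lower leg becomes R2‖(R3+R4) = 307.2 Ω, so V_mid = 6.94 × 307.2/2507 = 0.8504 V.
Stage 2 is itself unloaded: V_out = V_mid × R4/(R3+R4) = 0.8504 × 3900/4451 = 0.745 V.

V_out ≈ 0.745 V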